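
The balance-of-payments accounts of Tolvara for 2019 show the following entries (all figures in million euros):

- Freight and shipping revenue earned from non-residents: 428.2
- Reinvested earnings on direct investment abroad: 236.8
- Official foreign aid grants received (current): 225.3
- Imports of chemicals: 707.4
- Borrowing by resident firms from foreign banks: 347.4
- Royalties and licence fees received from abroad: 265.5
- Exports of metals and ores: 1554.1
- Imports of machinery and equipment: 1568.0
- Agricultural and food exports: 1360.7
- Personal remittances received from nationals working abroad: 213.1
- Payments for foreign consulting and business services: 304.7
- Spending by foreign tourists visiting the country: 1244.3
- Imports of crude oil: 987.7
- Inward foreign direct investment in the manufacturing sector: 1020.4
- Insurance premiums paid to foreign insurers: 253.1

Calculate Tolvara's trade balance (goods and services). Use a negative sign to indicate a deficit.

Goods: -1568.0 + 1554.1 - 707.4 - 987.7 + 1360.7 = -348.3
Services: -304.7 + 428.2 - 253.1 + 1244.3 + 265.5 = 1380.2
Trade balance = -348.3 + 1380.2 = 1031.9
(Excluded from the trade balance — primary income: reinvested earnings on direct investment abroad 236.8; secondary income: official foreign aid grants received (current) 225.3, personal remittances received from nationals working abroad 213.1; financial account: borrowing by resident firms from foreign banks 347.4, inward foreign direct investment in the manufacturing sector 1020.4.)

1031.9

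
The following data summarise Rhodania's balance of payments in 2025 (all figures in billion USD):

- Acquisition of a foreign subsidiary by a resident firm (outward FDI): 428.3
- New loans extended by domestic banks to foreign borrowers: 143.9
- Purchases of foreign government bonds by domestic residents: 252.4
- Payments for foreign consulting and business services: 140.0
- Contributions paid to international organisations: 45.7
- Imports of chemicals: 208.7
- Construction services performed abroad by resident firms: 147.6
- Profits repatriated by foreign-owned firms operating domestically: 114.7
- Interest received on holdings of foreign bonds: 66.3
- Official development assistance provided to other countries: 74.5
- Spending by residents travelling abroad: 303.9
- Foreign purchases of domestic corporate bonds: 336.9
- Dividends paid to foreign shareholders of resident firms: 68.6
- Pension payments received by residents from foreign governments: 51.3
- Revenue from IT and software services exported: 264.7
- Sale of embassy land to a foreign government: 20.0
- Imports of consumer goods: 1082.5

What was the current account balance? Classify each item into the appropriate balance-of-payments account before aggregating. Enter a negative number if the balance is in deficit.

Goods: -208.7 - 1082.5 = -1291.2
Services: 147.6 + 264.7 - 140.0 - 303.9 = -31.6
Primary income: 66.3 - 68.6 - 114.7 = -117.0
Secondary income: -45.7 + 51.3 - 74.5 = -68.9
Current account = (-1291.2) + (-31.6) + (-117.0) + (-68.9) = -1508.7
(Excluded from the current account — financial account: acquisition of a foreign subsidiary by a resident firm (outward FDI) 428.3, new loans extended by domestic banks to foreign borrowers 143.9, purchases of foreign government bonds by domestic residents 252.4, foreign purchases of domestic corporate bonds 336.9; capital account: sale of embassy land to a foreign government 20.0.)

-1508.7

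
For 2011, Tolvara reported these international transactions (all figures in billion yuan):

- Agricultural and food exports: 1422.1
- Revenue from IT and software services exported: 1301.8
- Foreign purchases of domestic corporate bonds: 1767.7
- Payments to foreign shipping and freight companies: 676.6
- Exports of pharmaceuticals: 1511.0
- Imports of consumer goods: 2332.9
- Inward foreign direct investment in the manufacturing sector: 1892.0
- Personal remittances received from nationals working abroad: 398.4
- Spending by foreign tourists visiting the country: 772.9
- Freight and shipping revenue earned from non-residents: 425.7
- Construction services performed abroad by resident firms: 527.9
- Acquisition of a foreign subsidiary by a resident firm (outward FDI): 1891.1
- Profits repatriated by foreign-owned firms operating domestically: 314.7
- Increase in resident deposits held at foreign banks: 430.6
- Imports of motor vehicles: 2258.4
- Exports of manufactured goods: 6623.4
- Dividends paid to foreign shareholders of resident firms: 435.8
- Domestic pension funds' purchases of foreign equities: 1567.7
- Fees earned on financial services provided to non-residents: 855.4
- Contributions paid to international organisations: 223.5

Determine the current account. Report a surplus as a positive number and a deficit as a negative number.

Goods: 6623.4 - 2332.9 - 2258.4 + 1422.1 + 1511.0 = 4965.2
Services: 855.4 - 676.6 + 1301.8 + 772.9 + 527.9 + 425.7 = 3207.1
Primary income: -435.8 - 314.7 = -750.5
Secondary income: 398.4 - 223.5 = 174.9
Current account = 4965.2 + 3207.1 + (-750.5) + 174.9 = 7596.7
(Excluded from the current account — financial account: foreign purchases of domestic corporate bonds 1767.7, inward foreign direct investment in the manufacturing sector 1892.0, acquisition of a foreign subsidiary by a resident firm (outward FDI) 1891.1, increase in resident deposits held at foreign banks 430.6, domestic pension funds' purchases of foreign equities 1567.7.)

7596.7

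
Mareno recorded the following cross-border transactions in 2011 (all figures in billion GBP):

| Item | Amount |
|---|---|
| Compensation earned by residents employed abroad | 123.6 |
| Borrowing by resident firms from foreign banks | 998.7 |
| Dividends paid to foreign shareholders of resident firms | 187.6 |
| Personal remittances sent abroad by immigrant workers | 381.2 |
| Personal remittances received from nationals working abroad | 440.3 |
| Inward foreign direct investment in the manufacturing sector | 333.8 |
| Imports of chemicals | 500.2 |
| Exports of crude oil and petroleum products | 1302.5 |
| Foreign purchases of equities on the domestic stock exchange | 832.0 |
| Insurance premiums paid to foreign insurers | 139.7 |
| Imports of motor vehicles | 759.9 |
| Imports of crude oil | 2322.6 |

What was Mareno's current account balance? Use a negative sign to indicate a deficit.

Goods: -500.2 - 2322.6 - 759.9 + 1302.5 = -2280.2
Services: -139.7
Primary income: 123.6 - 187.6 = -64.0
Secondary income: 440.3 - 381.2 = 59.1
Current account = (-2280.2) + (-139.7) + (-64.0) + 59.1 = -2424.8
(Excluded from the current account — financial account: borrowing by resident firms from foreign banks 998.7, inward foreign direct investment in the manufacturing sector 333.8, foreign purchases of equities on the domestic stock exchange 832.0.)

-2424.8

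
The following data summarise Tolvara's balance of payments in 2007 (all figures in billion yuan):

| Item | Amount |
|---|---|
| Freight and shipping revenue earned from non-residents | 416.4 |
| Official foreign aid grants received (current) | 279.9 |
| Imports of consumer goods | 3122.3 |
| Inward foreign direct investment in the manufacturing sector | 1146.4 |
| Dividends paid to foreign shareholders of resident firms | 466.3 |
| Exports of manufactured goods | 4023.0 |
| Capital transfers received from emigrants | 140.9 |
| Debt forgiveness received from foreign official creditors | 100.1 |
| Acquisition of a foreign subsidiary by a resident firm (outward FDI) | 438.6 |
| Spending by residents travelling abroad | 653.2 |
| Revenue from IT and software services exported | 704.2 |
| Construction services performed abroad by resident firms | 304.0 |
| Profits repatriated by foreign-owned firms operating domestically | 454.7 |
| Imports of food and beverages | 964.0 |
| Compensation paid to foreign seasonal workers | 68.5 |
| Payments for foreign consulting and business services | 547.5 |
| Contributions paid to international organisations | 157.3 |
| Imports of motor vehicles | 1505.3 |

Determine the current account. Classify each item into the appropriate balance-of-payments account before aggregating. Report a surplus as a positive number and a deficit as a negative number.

-2211.6

Goods: 4023.0 - 964.0 - 3122.3 - 1505.3 = -1568.6
Services: 416.4 - 653.2 + 304.0 - 547.5 + 704.2 = 223.9
Primary income: -454.7 - 68.5 - 466.3 = -989.5
Secondary income: -157.3 + 279.9 = 122.6
Current account = (-1568.6) + 223.9 + (-989.5) + 122.6 = -2211.6
(Excluded from the current account — financial account: inward foreign direct investment in the manufacturing sector 1146.4, acquisition of a foreign subsidiary by a resident firm (outward FDI) 438.6; capital account: capital transfers received from emigrants 140.9, debt forgiveness received from foreign official creditors 100.1.)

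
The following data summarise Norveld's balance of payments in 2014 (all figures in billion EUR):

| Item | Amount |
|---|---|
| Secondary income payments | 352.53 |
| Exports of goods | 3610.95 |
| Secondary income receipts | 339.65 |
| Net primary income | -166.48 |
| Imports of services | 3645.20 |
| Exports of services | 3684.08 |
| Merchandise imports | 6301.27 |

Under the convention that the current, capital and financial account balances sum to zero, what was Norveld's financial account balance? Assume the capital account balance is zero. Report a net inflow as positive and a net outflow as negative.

Goods balance = 3610.95 - 6301.27 = -2690.32
Services balance = 3684.08 - 3645.20 = 38.88
Trade balance (goods + services) = -2690.32 + 38.88 = -2651.44
Net primary income = -166.48
Net secondary income = 339.65 - 352.53 = -12.88
Current account = -2651.44 + (-166.48) + (-12.88) = -2830.80
Financial account = -(-2830.80) = 2830.80

2830.80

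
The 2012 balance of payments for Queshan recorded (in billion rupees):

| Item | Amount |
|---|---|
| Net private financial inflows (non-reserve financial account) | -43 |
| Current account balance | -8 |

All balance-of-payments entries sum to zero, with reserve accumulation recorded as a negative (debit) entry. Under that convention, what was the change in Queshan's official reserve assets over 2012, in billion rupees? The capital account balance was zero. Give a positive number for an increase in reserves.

Official reserve transactions balance = -((-8) + (-43)) = 51
An accumulation of reserves is recorded as a debit (negative entry), so the change in the stock of reserves is the negative of that balance.
Change in official reserves = -(51) = -51

-51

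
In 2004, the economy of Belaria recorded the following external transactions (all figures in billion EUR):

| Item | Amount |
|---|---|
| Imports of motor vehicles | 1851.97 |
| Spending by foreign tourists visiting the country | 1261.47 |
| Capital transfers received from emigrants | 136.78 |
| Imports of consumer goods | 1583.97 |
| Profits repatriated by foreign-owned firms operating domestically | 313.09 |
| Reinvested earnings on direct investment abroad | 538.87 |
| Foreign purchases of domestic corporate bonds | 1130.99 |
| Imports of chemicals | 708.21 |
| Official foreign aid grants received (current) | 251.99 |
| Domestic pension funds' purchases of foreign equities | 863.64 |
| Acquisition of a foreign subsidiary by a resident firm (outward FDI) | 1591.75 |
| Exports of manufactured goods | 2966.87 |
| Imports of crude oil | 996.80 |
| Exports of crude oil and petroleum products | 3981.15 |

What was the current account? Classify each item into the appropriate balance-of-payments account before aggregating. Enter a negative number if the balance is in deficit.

3546.31

Goods: -1851.97 - 996.80 + 2966.87 - 1583.97 + 3981.15 - 708.21 = 1807.07
Services: 1261.47
Primary income: 538.87 - 313.09 = 225.78
Secondary income: 251.99
Current account = 1807.07 + 1261.47 + 225.78 + 251.99 = 3546.31
(Excluded from the current account — capital account: capital transfers received from emigrants 136.78; financial account: foreign purchases of domestic corporate bonds 1130.99, domestic pension funds' purchases of foreign equities 863.64, acquisition of a foreign subsidiary by a resident firm (outward FDI) 1591.75.)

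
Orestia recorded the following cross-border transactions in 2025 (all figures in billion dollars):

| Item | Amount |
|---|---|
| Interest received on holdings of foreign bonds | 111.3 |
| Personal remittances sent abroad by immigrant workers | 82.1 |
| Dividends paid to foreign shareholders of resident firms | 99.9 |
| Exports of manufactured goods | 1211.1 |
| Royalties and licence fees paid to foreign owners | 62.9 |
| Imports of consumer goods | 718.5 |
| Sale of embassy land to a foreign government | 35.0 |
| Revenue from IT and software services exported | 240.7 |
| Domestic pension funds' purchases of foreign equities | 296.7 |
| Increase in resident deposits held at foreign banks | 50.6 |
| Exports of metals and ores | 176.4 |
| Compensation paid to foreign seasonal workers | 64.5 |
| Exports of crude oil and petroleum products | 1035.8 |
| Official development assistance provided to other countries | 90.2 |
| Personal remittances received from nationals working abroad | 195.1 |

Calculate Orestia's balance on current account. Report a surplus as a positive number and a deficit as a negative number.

Goods: 1211.1 - 718.5 + 176.4 + 1035.8 = 1704.8
Services: 240.7 - 62.9 = 177.8
Primary income: -99.9 - 64.5 + 111.3 = -53.1
Secondary income: 195.1 - 82.1 - 90.2 = 22.8
Current account = 1704.8 + 177.8 + (-53.1) + 22.8 = 1852.3
(Excluded from the current account — capital account: sale of embassy land to a foreign government 35.0; financial account: domestic pension funds' purchases of foreign equities 296.7, increase in resident deposits held at foreign banks 50.6.)

1852.3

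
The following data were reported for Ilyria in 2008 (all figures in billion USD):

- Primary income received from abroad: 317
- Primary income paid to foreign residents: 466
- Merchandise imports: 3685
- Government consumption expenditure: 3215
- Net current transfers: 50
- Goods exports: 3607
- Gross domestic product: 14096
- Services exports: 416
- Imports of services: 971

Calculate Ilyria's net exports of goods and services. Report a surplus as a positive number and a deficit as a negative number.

-633

Goods balance = 3607 - 3685 = -78
Services balance = 416 - 971 = -555
Trade balance (goods + services) = -78 + (-555) = -633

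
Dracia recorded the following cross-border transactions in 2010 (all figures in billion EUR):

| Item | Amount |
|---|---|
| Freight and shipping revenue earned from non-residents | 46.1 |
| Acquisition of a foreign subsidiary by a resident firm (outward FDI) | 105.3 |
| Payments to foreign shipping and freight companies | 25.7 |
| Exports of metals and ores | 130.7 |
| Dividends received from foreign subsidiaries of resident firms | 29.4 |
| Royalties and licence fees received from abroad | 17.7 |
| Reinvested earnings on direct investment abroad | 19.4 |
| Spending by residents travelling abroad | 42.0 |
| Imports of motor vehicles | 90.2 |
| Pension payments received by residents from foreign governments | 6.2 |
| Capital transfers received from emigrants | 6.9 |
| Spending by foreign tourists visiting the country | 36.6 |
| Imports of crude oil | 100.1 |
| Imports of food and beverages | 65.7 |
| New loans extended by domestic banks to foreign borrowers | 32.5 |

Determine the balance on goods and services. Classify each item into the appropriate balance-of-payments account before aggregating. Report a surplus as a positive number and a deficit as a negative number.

Goods: 130.7 - 100.1 - 65.7 - 90.2 = -125.3
Services: -25.7 + 17.7 + 46.1 - 42.0 + 36.6 = 32.7
Trade balance = -125.3 + 32.7 = -92.6
(Excluded from the trade balance — financial account: acquisition of a foreign subsidiary by a resident firm (outward FDI) 105.3, new loans extended by domestic banks to foreign borrowers 32.5; primary income: dividends received from foreign subsidiaries of resident firms 29.4, reinvested earnings on direct investment abroad 19.4; secondary income: pension payments received by residents from foreign governments 6.2; capital account: capital transfers received from emigrants 6.9.)

-92.6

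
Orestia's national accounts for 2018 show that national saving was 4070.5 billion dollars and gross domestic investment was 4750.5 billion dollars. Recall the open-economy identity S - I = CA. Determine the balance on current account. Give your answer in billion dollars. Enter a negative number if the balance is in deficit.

-680.0

CA = S - I = 4070.5 - 4750.5 = -680.0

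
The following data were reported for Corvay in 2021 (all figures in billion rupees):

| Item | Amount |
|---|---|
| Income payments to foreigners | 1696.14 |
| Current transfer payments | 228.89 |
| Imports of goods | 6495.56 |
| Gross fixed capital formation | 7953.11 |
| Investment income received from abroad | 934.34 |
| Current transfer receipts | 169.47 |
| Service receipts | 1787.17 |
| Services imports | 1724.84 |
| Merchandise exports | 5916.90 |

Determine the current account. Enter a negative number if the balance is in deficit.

-1337.55

Goods balance = 5916.90 - 6495.56 = -578.66
Services balance = 1787.17 - 1724.84 = 62.33
Trade balance (goods + services) = -578.66 + 62.33 = -516.33
Net primary income = 934.34 - 1696.14 = -761.80
Net secondary income = 169.47 - 228.89 = -59.42
Current account = -516.33 + (-761.80) + (-59.42) = -1337.55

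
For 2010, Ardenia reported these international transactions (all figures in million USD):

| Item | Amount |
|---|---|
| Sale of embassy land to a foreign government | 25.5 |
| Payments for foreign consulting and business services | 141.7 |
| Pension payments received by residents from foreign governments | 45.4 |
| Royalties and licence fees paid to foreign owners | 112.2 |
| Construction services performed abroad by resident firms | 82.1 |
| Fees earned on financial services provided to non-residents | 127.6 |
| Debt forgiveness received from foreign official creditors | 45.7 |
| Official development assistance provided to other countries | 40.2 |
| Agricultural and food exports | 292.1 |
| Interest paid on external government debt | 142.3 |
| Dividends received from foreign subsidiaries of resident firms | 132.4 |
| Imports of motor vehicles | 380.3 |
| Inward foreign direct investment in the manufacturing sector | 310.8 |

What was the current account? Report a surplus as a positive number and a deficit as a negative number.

-137.1

Goods: -380.3 + 292.1 = -88.2
Services: -141.7 + 82.1 - 112.2 + 127.6 = -44.2
Primary income: 132.4 - 142.3 = -9.9
Secondary income: 45.4 - 40.2 = 5.2
Current account = (-88.2) + (-44.2) + (-9.9) + 5.2 = -137.1
(Excluded from the current account — capital account: sale of embassy land to a foreign government 25.5, debt forgiveness received from foreign official creditors 45.7; financial account: inward foreign direct investment in the manufacturing sector 310.8.)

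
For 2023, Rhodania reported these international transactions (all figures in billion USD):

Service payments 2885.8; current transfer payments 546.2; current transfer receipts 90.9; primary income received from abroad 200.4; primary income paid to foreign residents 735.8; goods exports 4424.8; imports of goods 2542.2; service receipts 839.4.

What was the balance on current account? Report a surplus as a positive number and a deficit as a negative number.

-1154.5

Goods balance = 4424.8 - 2542.2 = 1882.6
Services balance = 839.4 - 2885.8 = -2046.4
Trade balance (goods + services) = 1882.6 + (-2046.4) = -163.8
Net primary income = 200.4 - 735.8 = -535.4
Net secondary income = 90.9 - 546.2 = -455.3
Current account = -163.8 + (-535.4) + (-455.3) = -1154.5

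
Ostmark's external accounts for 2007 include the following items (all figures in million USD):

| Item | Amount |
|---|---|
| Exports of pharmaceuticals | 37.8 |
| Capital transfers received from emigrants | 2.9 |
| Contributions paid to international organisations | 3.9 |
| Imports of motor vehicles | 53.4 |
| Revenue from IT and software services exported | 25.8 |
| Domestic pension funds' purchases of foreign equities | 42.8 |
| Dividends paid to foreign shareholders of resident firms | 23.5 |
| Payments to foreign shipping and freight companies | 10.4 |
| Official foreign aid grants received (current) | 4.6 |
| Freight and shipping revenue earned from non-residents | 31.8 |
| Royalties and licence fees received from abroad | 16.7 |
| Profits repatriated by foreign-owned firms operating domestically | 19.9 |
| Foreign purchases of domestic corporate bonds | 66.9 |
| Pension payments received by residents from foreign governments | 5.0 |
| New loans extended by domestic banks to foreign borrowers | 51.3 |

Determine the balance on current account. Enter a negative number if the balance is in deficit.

Goods: -53.4 + 37.8 = -15.6
Services: 31.8 - 10.4 + 25.8 + 16.7 = 63.9
Primary income: -23.5 - 19.9 = -43.4
Secondary income: 4.6 - 3.9 + 5.0 = 5.7
Current account = (-15.6) + 63.9 + (-43.4) + 5.7 = 10.6
(Excluded from the current account — capital account: capital transfers received from emigrants 2.9; financial account: domestic pension funds' purchases of foreign equities 42.8, foreign purchases of domestic corporate bonds 66.9, new loans extended by domestic banks to foreign borrowers 51.3.)

10.6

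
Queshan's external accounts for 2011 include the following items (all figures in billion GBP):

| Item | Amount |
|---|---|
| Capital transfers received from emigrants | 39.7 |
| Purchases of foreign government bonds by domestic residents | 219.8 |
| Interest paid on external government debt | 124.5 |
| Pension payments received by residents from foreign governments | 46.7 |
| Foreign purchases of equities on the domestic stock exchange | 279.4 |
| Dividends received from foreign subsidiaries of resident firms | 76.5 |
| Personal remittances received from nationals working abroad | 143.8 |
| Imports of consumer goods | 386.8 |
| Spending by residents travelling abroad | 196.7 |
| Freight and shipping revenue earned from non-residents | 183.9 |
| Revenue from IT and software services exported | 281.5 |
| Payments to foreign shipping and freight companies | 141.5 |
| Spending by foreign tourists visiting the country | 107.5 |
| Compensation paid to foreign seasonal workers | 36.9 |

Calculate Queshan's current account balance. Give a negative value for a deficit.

-46.5

Goods: -386.8
Services: -141.5 + 183.9 - 196.7 + 281.5 + 107.5 = 234.7
Primary income: -124.5 + 76.5 - 36.9 = -84.9
Secondary income: 143.8 + 46.7 = 190.5
Current account = (-386.8) + 234.7 + (-84.9) + 190.5 = -46.5
(Excluded from the current account — capital account: capital transfers received from emigrants 39.7; financial account: purchases of foreign government bonds by domestic residents 219.8, foreign purchases of equities on the domestic stock exchange 279.4.)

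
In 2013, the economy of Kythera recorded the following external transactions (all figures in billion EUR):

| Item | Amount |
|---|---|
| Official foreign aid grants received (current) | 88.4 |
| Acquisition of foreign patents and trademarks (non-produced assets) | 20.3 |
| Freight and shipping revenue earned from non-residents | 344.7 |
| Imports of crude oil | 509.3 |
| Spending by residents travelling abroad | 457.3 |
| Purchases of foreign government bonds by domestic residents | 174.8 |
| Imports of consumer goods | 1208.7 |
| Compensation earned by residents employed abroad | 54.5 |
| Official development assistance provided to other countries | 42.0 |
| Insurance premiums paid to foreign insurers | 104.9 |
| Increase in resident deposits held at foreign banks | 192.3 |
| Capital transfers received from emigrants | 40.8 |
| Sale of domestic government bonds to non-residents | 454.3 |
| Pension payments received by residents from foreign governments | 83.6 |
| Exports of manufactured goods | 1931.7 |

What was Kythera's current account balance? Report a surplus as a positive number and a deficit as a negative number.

180.7

Goods: -1208.7 + 1931.7 - 509.3 = 213.7
Services: -104.9 + 344.7 - 457.3 = -217.5
Primary income: 54.5
Secondary income: 88.4 - 42.0 + 83.6 = 130.0
Current account = 213.7 + (-217.5) + 54.5 + 130.0 = 180.7
(Excluded from the current account — capital account: acquisition of foreign patents and trademarks (non-produced assets) 20.3, capital transfers received from emigrants 40.8; financial account: purchases of foreign government bonds by domestic residents 174.8, increase in resident deposits held at foreign banks 192.3, sale of domestic government bonds to non-residents 454.3.)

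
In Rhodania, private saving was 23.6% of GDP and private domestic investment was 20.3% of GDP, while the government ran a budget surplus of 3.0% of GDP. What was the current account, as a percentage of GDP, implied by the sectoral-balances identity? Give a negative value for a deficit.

By the sectoral-balances identity, CA = (S_private - I) + (T - G).
Private balance = 23.6 - 20.3 = 3.3
Government balance (T - G) = 3.0
CA = 3.3 + 3.0 = 6.3

6.3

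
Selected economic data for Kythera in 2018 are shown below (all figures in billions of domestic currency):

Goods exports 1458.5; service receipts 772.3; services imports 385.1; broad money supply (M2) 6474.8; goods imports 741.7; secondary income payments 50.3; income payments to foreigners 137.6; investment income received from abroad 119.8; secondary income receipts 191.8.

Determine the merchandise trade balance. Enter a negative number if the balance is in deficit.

716.8

Goods balance = 1458.5 - 741.7 = 716.8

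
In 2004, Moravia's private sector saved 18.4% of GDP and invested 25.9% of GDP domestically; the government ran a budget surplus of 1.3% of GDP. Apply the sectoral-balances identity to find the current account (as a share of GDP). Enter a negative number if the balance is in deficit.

By the sectoral-balances identity, CA = (S_private - I) + (T - G).
Private balance = 18.4 - 25.9 = -7.5
Government balance (T - G) = 1.3
CA = -7.5 + 1.3 = -6.2

-6.2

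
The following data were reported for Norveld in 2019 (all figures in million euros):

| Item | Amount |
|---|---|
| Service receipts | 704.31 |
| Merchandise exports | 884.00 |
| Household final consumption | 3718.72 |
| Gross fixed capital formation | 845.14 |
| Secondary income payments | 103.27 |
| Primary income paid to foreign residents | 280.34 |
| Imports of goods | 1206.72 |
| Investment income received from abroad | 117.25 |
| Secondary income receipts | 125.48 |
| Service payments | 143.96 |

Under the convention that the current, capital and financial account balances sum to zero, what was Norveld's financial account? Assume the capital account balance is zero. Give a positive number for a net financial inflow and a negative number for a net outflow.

-96.75

Goods balance = 884.00 - 1206.72 = -322.72
Services balance = 704.31 - 143.96 = 560.35
Trade balance (goods + services) = -322.72 + 560.35 = 237.63
Net primary income = 117.25 - 280.34 = -163.09
Net secondary income = 125.48 - 103.27 = 22.21
Current account = 237.63 + (-163.09) + 22.21 = 96.75
Financial account = -(96.75) = -96.75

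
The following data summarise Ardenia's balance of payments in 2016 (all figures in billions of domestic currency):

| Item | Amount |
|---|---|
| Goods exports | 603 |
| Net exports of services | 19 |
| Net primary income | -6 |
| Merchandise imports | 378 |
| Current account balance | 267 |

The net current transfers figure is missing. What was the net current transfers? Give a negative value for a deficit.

29

Current account = goods balance + services balance + net primary income + net secondary income
Sum of the known components = 238
Net current transfers = CA - (known components) = 267 - 238 = 29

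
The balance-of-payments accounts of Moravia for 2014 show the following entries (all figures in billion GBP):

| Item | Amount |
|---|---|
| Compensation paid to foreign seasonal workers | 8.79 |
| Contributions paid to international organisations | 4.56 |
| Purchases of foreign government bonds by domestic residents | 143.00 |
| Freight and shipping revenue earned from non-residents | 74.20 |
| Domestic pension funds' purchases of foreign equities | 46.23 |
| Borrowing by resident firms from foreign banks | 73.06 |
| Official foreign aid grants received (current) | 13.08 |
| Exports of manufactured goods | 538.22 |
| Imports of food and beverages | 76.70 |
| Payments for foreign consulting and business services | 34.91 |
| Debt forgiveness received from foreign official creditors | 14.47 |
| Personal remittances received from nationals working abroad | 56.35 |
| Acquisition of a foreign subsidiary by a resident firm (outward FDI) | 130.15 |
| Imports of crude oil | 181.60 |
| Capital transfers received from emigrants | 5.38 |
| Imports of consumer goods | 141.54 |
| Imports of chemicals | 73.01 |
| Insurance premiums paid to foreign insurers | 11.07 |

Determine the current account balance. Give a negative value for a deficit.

Goods: -181.60 - 76.70 + 538.22 - 141.54 - 73.01 = 65.37
Services: 74.20 - 11.07 - 34.91 = 28.22
Primary income: -8.79
Secondary income: 56.35 + 13.08 - 4.56 = 64.87
Current account = 65.37 + 28.22 + (-8.79) + 64.87 = 149.67
(Excluded from the current account — financial account: purchases of foreign government bonds by domestic residents 143.00, domestic pension funds' purchases of foreign equities 46.23, borrowing by resident firms from foreign banks 73.06, acquisition of a foreign subsidiary by a resident firm (outward FDI) 130.15; capital account: debt forgiveness received from foreign official creditors 14.47, capital transfers received from emigrants 5.38.)

149.67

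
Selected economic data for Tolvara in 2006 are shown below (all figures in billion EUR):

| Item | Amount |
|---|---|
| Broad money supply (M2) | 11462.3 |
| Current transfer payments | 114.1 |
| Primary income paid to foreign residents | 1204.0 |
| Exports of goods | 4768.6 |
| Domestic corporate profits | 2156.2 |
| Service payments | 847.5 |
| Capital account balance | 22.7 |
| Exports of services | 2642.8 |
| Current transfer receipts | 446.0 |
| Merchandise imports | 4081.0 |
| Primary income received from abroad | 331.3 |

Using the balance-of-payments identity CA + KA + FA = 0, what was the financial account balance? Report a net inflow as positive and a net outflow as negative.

Goods balance = 4768.6 - 4081.0 = 687.6
Services balance = 2642.8 - 847.5 = 1795.3
Trade balance (goods + services) = 687.6 + 1795.3 = 2482.9
Net primary income = 331.3 - 1204.0 = -872.7
Net secondary income = 446.0 - 114.1 = 331.9
Current account = 2482.9 + (-872.7) + 331.9 = 1942.1
Financial account = -(1942.1 + 22.7) = -1964.8

-1964.8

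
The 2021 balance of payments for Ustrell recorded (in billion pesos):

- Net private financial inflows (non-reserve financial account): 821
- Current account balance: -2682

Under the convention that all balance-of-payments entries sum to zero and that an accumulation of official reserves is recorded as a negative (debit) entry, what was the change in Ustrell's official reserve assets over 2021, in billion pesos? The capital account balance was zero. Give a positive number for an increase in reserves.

Official reserve transactions balance = -((-2682) + 821) = 1861
An accumulation of reserves is recorded as a debit (negative entry), so the change in the stock of reserves is the negative of that balance.
Change in official reserves = -(1861) = -1861

-1861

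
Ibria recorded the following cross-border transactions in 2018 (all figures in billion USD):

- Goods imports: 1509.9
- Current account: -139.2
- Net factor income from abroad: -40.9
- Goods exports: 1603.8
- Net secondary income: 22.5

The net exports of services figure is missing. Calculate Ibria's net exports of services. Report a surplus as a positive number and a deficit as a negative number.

Current account = goods balance + services balance + net primary income + net secondary income
Sum of the known components = 75.5
Net exports of services = CA - (known components) = -139.2 - 75.5 = -214.7

-214.7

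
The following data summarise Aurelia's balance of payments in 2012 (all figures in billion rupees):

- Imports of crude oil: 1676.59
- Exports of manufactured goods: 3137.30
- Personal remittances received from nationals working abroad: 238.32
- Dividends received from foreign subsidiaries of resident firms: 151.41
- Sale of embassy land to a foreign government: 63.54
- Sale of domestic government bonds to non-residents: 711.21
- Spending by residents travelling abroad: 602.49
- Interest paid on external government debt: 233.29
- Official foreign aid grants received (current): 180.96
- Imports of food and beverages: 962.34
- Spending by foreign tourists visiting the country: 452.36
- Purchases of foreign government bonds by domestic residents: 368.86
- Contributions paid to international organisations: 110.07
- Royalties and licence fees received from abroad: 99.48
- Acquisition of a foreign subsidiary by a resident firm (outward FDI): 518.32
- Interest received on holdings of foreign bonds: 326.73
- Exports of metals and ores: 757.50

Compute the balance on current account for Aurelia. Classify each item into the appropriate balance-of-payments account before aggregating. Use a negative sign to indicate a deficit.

1759.28

Goods: -1676.59 + 757.50 + 3137.30 - 962.34 = 1255.87
Services: -602.49 + 99.48 + 452.36 = -50.65
Primary income: 151.41 - 233.29 + 326.73 = 244.85
Secondary income: -110.07 + 238.32 + 180.96 = 309.21
Current account = 1255.87 + (-50.65) + 244.85 + 309.21 = 1759.28
(Excluded from the current account — capital account: sale of embassy land to a foreign government 63.54; financial account: sale of domestic government bonds to non-residents 711.21, purchases of foreign government bonds by domestic residents 368.86, acquisition of a foreign subsidiary by a resident firm (outward FDI) 518.32.)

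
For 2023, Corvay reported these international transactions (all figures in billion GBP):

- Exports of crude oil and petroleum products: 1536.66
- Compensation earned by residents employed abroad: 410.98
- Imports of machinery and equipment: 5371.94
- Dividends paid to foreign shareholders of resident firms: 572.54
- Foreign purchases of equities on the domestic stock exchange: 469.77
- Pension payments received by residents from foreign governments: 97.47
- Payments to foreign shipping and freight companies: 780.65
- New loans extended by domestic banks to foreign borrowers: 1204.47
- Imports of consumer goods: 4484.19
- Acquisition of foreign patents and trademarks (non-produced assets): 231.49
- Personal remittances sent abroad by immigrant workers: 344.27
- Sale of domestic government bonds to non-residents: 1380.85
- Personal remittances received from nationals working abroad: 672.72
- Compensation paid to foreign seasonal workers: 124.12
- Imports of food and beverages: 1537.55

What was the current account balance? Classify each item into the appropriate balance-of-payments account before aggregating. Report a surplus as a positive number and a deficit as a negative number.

-10497.43

Goods: -1537.55 + 1536.66 - 5371.94 - 4484.19 = -9857.02
Services: -780.65
Primary income: -572.54 + 410.98 - 124.12 = -285.68
Secondary income: 672.72 - 344.27 + 97.47 = 425.92
Current account = (-9857.02) + (-780.65) + (-285.68) + 425.92 = -10497.43
(Excluded from the current account — financial account: foreign purchases of equities on the domestic stock exchange 469.77, new loans extended by domestic banks to foreign borrowers 1204.47, sale of domestic government bonds to non-residents 1380.85; capital account: acquisition of foreign patents and trademarks (non-produced assets) 231.49.)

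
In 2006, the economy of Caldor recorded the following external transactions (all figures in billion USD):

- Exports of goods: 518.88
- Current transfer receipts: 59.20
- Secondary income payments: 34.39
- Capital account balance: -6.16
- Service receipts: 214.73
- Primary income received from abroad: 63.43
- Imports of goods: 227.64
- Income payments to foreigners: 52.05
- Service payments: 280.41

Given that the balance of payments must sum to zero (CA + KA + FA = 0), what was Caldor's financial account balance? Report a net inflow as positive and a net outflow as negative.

-255.59

Goods balance = 518.88 - 227.64 = 291.24
Services balance = 214.73 - 280.41 = -65.68
Trade balance (goods + services) = 291.24 + (-65.68) = 225.56
Net primary income = 63.43 - 52.05 = 11.38
Net secondary income = 59.20 - 34.39 = 24.81
Current account = 225.56 + 11.38 + 24.81 = 261.75
Financial account = -(261.75 + (-6.16)) = -255.59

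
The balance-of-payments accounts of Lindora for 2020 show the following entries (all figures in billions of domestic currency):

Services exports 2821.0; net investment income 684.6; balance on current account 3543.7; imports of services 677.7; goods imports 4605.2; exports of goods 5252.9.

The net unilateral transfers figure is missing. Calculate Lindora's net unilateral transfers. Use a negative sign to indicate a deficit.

Current account = goods balance + services balance + net primary income + net secondary income
Sum of the known components = 3475.6
Net unilateral transfers = CA - (known components) = 3543.7 - 3475.6 = 68.1

68.1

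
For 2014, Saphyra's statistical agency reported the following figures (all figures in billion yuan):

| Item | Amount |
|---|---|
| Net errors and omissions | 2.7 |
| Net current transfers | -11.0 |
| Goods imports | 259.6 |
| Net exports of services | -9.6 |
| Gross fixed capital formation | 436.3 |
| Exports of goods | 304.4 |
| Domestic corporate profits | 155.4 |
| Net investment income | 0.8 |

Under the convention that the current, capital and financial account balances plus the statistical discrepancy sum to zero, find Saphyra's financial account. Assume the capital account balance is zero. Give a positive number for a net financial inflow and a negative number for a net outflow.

-27.7

Goods balance = 304.4 - 259.6 = 44.8
Services balance = -9.6
Trade balance (goods + services) = 44.8 + (-9.6) = 35.2
Net primary income = 0.8
Net secondary income = -11.0
Current account = 35.2 + 0.8 + (-11.0) = 25.0
Financial account = -(25.0 + 2.7) = -27.7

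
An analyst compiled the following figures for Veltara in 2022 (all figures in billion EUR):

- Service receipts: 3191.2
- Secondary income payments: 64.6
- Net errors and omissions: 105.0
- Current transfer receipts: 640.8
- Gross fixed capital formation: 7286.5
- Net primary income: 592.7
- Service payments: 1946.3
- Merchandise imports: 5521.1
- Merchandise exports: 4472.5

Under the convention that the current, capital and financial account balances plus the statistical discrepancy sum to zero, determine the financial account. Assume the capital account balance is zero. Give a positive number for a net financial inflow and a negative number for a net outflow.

-1470.2

Goods balance = 4472.5 - 5521.1 = -1048.6
Services balance = 3191.2 - 1946.3 = 1244.9
Trade balance (goods + services) = -1048.6 + 1244.9 = 196.3
Net primary income = 592.7
Net secondary income = 640.8 - 64.6 = 576.2
Current account = 196.3 + 592.7 + 576.2 = 1365.2
Financial account = -(1365.2 + 105.0) = -1470.2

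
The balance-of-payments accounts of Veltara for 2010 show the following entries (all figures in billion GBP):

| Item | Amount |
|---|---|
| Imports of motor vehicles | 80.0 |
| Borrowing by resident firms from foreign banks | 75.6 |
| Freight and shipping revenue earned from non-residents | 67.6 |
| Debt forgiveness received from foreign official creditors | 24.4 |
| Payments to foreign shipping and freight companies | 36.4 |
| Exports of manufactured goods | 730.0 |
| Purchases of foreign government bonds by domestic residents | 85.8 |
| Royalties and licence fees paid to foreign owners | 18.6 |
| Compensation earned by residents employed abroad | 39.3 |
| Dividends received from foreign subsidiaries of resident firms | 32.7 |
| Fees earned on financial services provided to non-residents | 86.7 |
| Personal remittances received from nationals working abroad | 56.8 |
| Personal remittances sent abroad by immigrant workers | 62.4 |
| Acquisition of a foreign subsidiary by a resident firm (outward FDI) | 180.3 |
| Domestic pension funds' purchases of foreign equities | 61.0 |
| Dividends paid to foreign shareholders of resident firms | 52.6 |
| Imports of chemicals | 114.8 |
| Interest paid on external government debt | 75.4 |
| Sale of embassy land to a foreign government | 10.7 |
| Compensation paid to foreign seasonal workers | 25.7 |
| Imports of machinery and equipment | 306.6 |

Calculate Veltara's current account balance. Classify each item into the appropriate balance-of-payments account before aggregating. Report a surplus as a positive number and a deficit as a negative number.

Goods: -306.6 - 80.0 - 114.8 + 730.0 = 228.6
Services: -18.6 + 67.6 + 86.7 - 36.4 = 99.3
Primary income: 39.3 - 52.6 + 32.7 - 25.7 - 75.4 = -81.7
Secondary income: 56.8 - 62.4 = -5.6
Current account = 228.6 + 99.3 + (-81.7) + (-5.6) = 240.6
(Excluded from the current account — financial account: borrowing by resident firms from foreign banks 75.6, purchases of foreign government bonds by domestic residents 85.8, acquisition of a foreign subsidiary by a resident firm (outward FDI) 180.3, domestic pension funds' purchases of foreign equities 61.0; capital account: debt forgiveness received from foreign official creditors 24.4, sale of embassy land to a foreign government 10.7.)

240.6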